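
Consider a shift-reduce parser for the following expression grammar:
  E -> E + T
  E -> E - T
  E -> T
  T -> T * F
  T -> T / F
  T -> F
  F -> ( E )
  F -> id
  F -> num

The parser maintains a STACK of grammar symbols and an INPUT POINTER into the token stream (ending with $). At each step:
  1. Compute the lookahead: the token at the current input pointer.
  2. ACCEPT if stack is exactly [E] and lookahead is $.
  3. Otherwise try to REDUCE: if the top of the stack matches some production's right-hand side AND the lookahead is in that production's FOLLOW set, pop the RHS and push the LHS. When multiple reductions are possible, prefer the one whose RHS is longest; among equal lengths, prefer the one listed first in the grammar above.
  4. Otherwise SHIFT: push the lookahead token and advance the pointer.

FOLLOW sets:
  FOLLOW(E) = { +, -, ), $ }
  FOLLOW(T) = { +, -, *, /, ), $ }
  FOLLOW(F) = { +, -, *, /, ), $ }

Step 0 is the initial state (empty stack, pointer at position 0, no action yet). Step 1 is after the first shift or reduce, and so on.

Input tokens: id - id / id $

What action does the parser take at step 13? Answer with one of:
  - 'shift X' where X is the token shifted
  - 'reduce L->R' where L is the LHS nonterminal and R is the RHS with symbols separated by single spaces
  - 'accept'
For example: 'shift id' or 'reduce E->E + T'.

Answer: reduce E->E - T

Derivation:
Step 1: shift id. Stack=[id] ptr=1 lookahead=- remaining=[- id / id $]
Step 2: reduce F->id. Stack=[F] ptr=1 lookahead=- remaining=[- id / id $]
Step 3: reduce T->F. Stack=[T] ptr=1 lookahead=- remaining=[- id / id $]
Step 4: reduce E->T. Stack=[E] ptr=1 lookahead=- remaining=[- id / id $]
Step 5: shift -. Stack=[E -] ptr=2 lookahead=id remaining=[id / id $]
Step 6: shift id. Stack=[E - id] ptr=3 lookahead=/ remaining=[/ id $]
Step 7: reduce F->id. Stack=[E - F] ptr=3 lookahead=/ remaining=[/ id $]
Step 8: reduce T->F. Stack=[E - T] ptr=3 lookahead=/ remaining=[/ id $]
Step 9: shift /. Stack=[E - T /] ptr=4 lookahead=id remaining=[id $]
Step 10: shift id. Stack=[E - T / id] ptr=5 lookahead=$ remaining=[$]
Step 11: reduce F->id. Stack=[E - T / F] ptr=5 lookahead=$ remaining=[$]
Step 12: reduce T->T / F. Stack=[E - T] ptr=5 lookahead=$ remaining=[$]
Step 13: reduce E->E - T. Stack=[E] ptr=5 lookahead=$ remaining=[$]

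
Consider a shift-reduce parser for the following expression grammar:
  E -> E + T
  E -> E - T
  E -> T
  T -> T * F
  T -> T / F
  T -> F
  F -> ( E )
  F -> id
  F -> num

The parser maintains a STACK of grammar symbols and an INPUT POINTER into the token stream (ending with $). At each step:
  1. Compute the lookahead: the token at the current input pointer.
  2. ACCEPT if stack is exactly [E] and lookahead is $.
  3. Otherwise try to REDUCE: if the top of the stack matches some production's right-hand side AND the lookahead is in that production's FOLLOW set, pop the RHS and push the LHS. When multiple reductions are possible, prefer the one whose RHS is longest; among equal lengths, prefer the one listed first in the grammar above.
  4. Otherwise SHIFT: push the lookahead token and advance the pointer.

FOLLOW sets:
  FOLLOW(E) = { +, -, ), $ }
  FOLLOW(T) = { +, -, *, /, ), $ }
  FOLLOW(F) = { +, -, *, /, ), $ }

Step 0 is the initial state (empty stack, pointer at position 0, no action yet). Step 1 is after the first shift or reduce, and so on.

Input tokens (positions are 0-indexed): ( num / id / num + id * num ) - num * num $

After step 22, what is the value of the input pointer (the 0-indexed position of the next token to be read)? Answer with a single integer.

Answer: 10

Derivation:
Step 1: shift (. Stack=[(] ptr=1 lookahead=num remaining=[num / id / num + id * num ) - num * num $]
Step 2: shift num. Stack=[( num] ptr=2 lookahead=/ remaining=[/ id / num + id * num ) - num * num $]
Step 3: reduce F->num. Stack=[( F] ptr=2 lookahead=/ remaining=[/ id / num + id * num ) - num * num $]
Step 4: reduce T->F. Stack=[( T] ptr=2 lookahead=/ remaining=[/ id / num + id * num ) - num * num $]
Step 5: shift /. Stack=[( T /] ptr=3 lookahead=id remaining=[id / num + id * num ) - num * num $]
Step 6: shift id. Stack=[( T / id] ptr=4 lookahead=/ remaining=[/ num + id * num ) - num * num $]
Step 7: reduce F->id. Stack=[( T / F] ptr=4 lookahead=/ remaining=[/ num + id * num ) - num * num $]
Step 8: reduce T->T / F. Stack=[( T] ptr=4 lookahead=/ remaining=[/ num + id * num ) - num * num $]
Step 9: shift /. Stack=[( T /] ptr=5 lookahead=num remaining=[num + id * num ) - num * num $]
Step 10: shift num. Stack=[( T / num] ptr=6 lookahead=+ remaining=[+ id * num ) - num * num $]
Step 11: reduce F->num. Stack=[( T / F] ptr=6 lookahead=+ remaining=[+ id * num ) - num * num $]
Step 12: reduce T->T / F. Stack=[( T] ptr=6 lookahead=+ remaining=[+ id * num ) - num * num $]
Step 13: reduce E->T. Stack=[( E] ptr=6 lookahead=+ remaining=[+ id * num ) - num * num $]
Step 14: shift +. Stack=[( E +] ptr=7 lookahead=id remaining=[id * num ) - num * num $]
Step 15: shift id. Stack=[( E + id] ptr=8 lookahead=* remaining=[* num ) - num * num $]
Step 16: reduce F->id. Stack=[( E + F] ptr=8 lookahead=* remaining=[* num ) - num * num $]
Step 17: reduce T->F. Stack=[( E + T] ptr=8 lookahead=* remaining=[* num ) - num * num $]
Step 18: shift *. Stack=[( E + T *] ptr=9 lookahead=num remaining=[num ) - num * num $]
Step 19: shift num. Stack=[( E + T * num] ptr=10 lookahead=) remaining=[) - num * num $]
Step 20: reduce F->num. Stack=[( E + T * F] ptr=10 lookahead=) remaining=[) - num * num $]
Step 21: reduce T->T * F. Stack=[( E + T] ptr=10 lookahead=) remaining=[) - num * num $]
Step 22: reduce E->E + T. Stack=[( E] ptr=10 lookahead=) remaining=[) - num * num $]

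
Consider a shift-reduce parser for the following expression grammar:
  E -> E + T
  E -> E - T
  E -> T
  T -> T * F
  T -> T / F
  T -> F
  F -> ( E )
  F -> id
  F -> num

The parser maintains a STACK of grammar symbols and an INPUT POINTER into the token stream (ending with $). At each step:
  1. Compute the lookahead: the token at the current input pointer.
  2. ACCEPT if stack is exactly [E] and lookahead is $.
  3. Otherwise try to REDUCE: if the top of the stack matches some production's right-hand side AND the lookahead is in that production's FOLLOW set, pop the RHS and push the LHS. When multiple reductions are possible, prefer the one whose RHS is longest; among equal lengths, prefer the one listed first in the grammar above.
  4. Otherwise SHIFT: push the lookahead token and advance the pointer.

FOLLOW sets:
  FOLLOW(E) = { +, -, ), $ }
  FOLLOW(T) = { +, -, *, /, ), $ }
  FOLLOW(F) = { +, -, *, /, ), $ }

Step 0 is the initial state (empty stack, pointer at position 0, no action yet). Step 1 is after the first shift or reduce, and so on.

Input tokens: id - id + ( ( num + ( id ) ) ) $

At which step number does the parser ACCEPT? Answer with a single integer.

Step 1: shift id. Stack=[id] ptr=1 lookahead=- remaining=[- id + ( ( num + ( id ) ) ) $]
Step 2: reduce F->id. Stack=[F] ptr=1 lookahead=- remaining=[- id + ( ( num + ( id ) ) ) $]
Step 3: reduce T->F. Stack=[T] ptr=1 lookahead=- remaining=[- id + ( ( num + ( id ) ) ) $]
Step 4: reduce E->T. Stack=[E] ptr=1 lookahead=- remaining=[- id + ( ( num + ( id ) ) ) $]
Step 5: shift -. Stack=[E -] ptr=2 lookahead=id remaining=[id + ( ( num + ( id ) ) ) $]
Step 6: shift id. Stack=[E - id] ptr=3 lookahead=+ remaining=[+ ( ( num + ( id ) ) ) $]
Step 7: reduce F->id. Stack=[E - F] ptr=3 lookahead=+ remaining=[+ ( ( num + ( id ) ) ) $]
Step 8: reduce T->F. Stack=[E - T] ptr=3 lookahead=+ remaining=[+ ( ( num + ( id ) ) ) $]
Step 9: reduce E->E - T. Stack=[E] ptr=3 lookahead=+ remaining=[+ ( ( num + ( id ) ) ) $]
Step 10: shift +. Stack=[E +] ptr=4 lookahead=( remaining=[( ( num + ( id ) ) ) $]
Step 11: shift (. Stack=[E + (] ptr=5 lookahead=( remaining=[( num + ( id ) ) ) $]
Step 12: shift (. Stack=[E + ( (] ptr=6 lookahead=num remaining=[num + ( id ) ) ) $]
Step 13: shift num. Stack=[E + ( ( num] ptr=7 lookahead=+ remaining=[+ ( id ) ) ) $]
Step 14: reduce F->num. Stack=[E + ( ( F] ptr=7 lookahead=+ remaining=[+ ( id ) ) ) $]
Step 15: reduce T->F. Stack=[E + ( ( T] ptr=7 lookahead=+ remaining=[+ ( id ) ) ) $]
Step 16: reduce E->T. Stack=[E + ( ( E] ptr=7 lookahead=+ remaining=[+ ( id ) ) ) $]
Step 17: shift +. Stack=[E + ( ( E +] ptr=8 lookahead=( remaining=[( id ) ) ) $]
Step 18: shift (. Stack=[E + ( ( E + (] ptr=9 lookahead=id remaining=[id ) ) ) $]
Step 19: shift id. Stack=[E + ( ( E + ( id] ptr=10 lookahead=) remaining=[) ) ) $]
Step 20: reduce F->id. Stack=[E + ( ( E + ( F] ptr=10 lookahead=) remaining=[) ) ) $]
Step 21: reduce T->F. Stack=[E + ( ( E + ( T] ptr=10 lookahead=) remaining=[) ) ) $]
Step 22: reduce E->T. Stack=[E + ( ( E + ( E] ptr=10 lookahead=) remaining=[) ) ) $]
Step 23: shift ). Stack=[E + ( ( E + ( E )] ptr=11 lookahead=) remaining=[) ) $]
Step 24: reduce F->( E ). Stack=[E + ( ( E + F] ptr=11 lookahead=) remaining=[) ) $]
Step 25: reduce T->F. Stack=[E + ( ( E + T] ptr=11 lookahead=) remaining=[) ) $]
Step 26: reduce E->E + T. Stack=[E + ( ( E] ptr=11 lookahead=) remaining=[) ) $]
Step 27: shift ). Stack=[E + ( ( E )] ptr=12 lookahead=) remaining=[) $]
Step 28: reduce F->( E ). Stack=[E + ( F] ptr=12 lookahead=) remaining=[) $]
Step 29: reduce T->F. Stack=[E + ( T] ptr=12 lookahead=) remaining=[) $]
Step 30: reduce E->T. Stack=[E + ( E] ptr=12 lookahead=) remaining=[) $]
Step 31: shift ). Stack=[E + ( E )] ptr=13 lookahead=$ remaining=[$]
Step 32: reduce F->( E ). Stack=[E + F] ptr=13 lookahead=$ remaining=[$]
Step 33: reduce T->F. Stack=[E + T] ptr=13 lookahead=$ remaining=[$]
Step 34: reduce E->E + T. Stack=[E] ptr=13 lookahead=$ remaining=[$]
Step 35: accept. Stack=[E] ptr=13 lookahead=$ remaining=[$]

Answer: 35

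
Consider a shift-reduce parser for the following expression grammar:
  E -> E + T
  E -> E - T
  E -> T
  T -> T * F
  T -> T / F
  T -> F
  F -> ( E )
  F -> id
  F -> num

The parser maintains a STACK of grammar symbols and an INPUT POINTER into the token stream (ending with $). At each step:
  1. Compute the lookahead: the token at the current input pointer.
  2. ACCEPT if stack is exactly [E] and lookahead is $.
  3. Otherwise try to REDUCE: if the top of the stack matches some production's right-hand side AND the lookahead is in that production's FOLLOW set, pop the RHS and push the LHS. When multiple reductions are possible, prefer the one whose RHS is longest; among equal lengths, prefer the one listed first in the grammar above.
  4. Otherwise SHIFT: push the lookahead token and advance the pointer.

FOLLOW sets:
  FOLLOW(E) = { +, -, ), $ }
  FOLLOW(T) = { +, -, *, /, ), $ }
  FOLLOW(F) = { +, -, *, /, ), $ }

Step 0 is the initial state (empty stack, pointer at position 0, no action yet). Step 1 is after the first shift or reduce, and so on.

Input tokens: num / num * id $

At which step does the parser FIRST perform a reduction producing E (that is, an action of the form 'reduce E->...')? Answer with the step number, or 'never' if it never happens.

Answer: 12

Derivation:
Step 1: shift num. Stack=[num] ptr=1 lookahead=/ remaining=[/ num * id $]
Step 2: reduce F->num. Stack=[F] ptr=1 lookahead=/ remaining=[/ num * id $]
Step 3: reduce T->F. Stack=[T] ptr=1 lookahead=/ remaining=[/ num * id $]
Step 4: shift /. Stack=[T /] ptr=2 lookahead=num remaining=[num * id $]
Step 5: shift num. Stack=[T / num] ptr=3 lookahead=* remaining=[* id $]
Step 6: reduce F->num. Stack=[T / F] ptr=3 lookahead=* remaining=[* id $]
Step 7: reduce T->T / F. Stack=[T] ptr=3 lookahead=* remaining=[* id $]
Step 8: shift *. Stack=[T *] ptr=4 lookahead=id remaining=[id $]
Step 9: shift id. Stack=[T * id] ptr=5 lookahead=$ remaining=[$]
Step 10: reduce F->id. Stack=[T * F] ptr=5 lookahead=$ remaining=[$]
Step 11: reduce T->T * F. Stack=[T] ptr=5 lookahead=$ remaining=[$]
Step 12: reduce E->T. Stack=[E] ptr=5 lookahead=$ remaining=[$]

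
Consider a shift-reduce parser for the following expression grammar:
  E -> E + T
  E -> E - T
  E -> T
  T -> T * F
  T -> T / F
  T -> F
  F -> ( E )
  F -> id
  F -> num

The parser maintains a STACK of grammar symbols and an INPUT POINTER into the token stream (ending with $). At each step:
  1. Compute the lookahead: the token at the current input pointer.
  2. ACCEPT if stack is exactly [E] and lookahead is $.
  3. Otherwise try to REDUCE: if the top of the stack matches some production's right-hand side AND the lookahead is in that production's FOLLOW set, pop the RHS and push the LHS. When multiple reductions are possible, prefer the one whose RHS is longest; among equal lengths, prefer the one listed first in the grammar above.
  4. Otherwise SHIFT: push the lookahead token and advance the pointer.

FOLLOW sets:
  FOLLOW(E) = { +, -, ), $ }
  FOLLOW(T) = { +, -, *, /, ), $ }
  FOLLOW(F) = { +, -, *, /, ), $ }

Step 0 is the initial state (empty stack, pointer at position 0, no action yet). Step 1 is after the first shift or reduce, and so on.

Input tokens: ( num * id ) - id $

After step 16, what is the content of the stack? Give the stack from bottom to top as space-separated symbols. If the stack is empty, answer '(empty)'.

Step 1: shift (. Stack=[(] ptr=1 lookahead=num remaining=[num * id ) - id $]
Step 2: shift num. Stack=[( num] ptr=2 lookahead=* remaining=[* id ) - id $]
Step 3: reduce F->num. Stack=[( F] ptr=2 lookahead=* remaining=[* id ) - id $]
Step 4: reduce T->F. Stack=[( T] ptr=2 lookahead=* remaining=[* id ) - id $]
Step 5: shift *. Stack=[( T *] ptr=3 lookahead=id remaining=[id ) - id $]
Step 6: shift id. Stack=[( T * id] ptr=4 lookahead=) remaining=[) - id $]
Step 7: reduce F->id. Stack=[( T * F] ptr=4 lookahead=) remaining=[) - id $]
Step 8: reduce T->T * F. Stack=[( T] ptr=4 lookahead=) remaining=[) - id $]
Step 9: reduce E->T. Stack=[( E] ptr=4 lookahead=) remaining=[) - id $]
Step 10: shift ). Stack=[( E )] ptr=5 lookahead=- remaining=[- id $]
Step 11: reduce F->( E ). Stack=[F] ptr=5 lookahead=- remaining=[- id $]
Step 12: reduce T->F. Stack=[T] ptr=5 lookahead=- remaining=[- id $]
Step 13: reduce E->T. Stack=[E] ptr=5 lookahead=- remaining=[- id $]
Step 14: shift -. Stack=[E -] ptr=6 lookahead=id remaining=[id $]
Step 15: shift id. Stack=[E - id] ptr=7 lookahead=$ remaining=[$]
Step 16: reduce F->id. Stack=[E - F] ptr=7 lookahead=$ remaining=[$]

Answer: E - F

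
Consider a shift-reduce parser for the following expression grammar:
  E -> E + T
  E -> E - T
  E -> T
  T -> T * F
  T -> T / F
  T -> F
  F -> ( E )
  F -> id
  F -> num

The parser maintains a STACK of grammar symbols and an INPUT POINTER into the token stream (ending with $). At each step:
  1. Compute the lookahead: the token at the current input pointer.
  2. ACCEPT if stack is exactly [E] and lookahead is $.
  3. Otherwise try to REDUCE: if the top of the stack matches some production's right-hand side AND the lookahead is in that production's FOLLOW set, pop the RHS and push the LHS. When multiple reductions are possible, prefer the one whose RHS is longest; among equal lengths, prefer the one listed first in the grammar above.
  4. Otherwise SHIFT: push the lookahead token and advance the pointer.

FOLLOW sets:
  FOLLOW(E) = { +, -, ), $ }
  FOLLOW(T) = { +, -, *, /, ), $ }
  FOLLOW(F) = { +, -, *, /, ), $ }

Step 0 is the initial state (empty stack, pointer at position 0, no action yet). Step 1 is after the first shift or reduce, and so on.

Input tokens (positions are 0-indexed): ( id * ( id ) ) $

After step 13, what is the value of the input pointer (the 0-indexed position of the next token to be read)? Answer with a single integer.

Step 1: shift (. Stack=[(] ptr=1 lookahead=id remaining=[id * ( id ) ) $]
Step 2: shift id. Stack=[( id] ptr=2 lookahead=* remaining=[* ( id ) ) $]
Step 3: reduce F->id. Stack=[( F] ptr=2 lookahead=* remaining=[* ( id ) ) $]
Step 4: reduce T->F. Stack=[( T] ptr=2 lookahead=* remaining=[* ( id ) ) $]
Step 5: shift *. Stack=[( T *] ptr=3 lookahead=( remaining=[( id ) ) $]
Step 6: shift (. Stack=[( T * (] ptr=4 lookahead=id remaining=[id ) ) $]
Step 7: shift id. Stack=[( T * ( id] ptr=5 lookahead=) remaining=[) ) $]
Step 8: reduce F->id. Stack=[( T * ( F] ptr=5 lookahead=) remaining=[) ) $]
Step 9: reduce T->F. Stack=[( T * ( T] ptr=5 lookahead=) remaining=[) ) $]
Step 10: reduce E->T. Stack=[( T * ( E] ptr=5 lookahead=) remaining=[) ) $]
Step 11: shift ). Stack=[( T * ( E )] ptr=6 lookahead=) remaining=[) $]
Step 12: reduce F->( E ). Stack=[( T * F] ptr=6 lookahead=) remaining=[) $]
Step 13: reduce T->T * F. Stack=[( T] ptr=6 lookahead=) remaining=[) $]

Answer: 6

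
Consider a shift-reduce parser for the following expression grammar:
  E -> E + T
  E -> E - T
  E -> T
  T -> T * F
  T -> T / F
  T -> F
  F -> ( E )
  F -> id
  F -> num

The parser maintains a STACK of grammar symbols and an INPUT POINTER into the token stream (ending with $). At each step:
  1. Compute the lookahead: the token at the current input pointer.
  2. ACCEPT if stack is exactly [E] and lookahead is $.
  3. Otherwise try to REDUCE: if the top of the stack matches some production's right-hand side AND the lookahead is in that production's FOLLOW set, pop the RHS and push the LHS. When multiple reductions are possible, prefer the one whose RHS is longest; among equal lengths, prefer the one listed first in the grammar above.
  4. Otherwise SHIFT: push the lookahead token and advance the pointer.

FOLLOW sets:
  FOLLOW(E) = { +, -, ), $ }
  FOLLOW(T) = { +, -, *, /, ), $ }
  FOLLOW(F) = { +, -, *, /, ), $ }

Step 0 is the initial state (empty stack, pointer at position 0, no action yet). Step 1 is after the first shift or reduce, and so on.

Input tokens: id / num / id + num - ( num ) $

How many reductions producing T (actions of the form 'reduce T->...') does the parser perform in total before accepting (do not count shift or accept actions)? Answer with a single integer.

Answer: 6

Derivation:
Step 1: shift id. Stack=[id] ptr=1 lookahead=/ remaining=[/ num / id + num - ( num ) $]
Step 2: reduce F->id. Stack=[F] ptr=1 lookahead=/ remaining=[/ num / id + num - ( num ) $]
Step 3: reduce T->F. Stack=[T] ptr=1 lookahead=/ remaining=[/ num / id + num - ( num ) $]
Step 4: shift /. Stack=[T /] ptr=2 lookahead=num remaining=[num / id + num - ( num ) $]
Step 5: shift num. Stack=[T / num] ptr=3 lookahead=/ remaining=[/ id + num - ( num ) $]
Step 6: reduce F->num. Stack=[T / F] ptr=3 lookahead=/ remaining=[/ id + num - ( num ) $]
Step 7: reduce T->T / F. Stack=[T] ptr=3 lookahead=/ remaining=[/ id + num - ( num ) $]
Step 8: shift /. Stack=[T /] ptr=4 lookahead=id remaining=[id + num - ( num ) $]
Step 9: shift id. Stack=[T / id] ptr=5 lookahead=+ remaining=[+ num - ( num ) $]
Step 10: reduce F->id. Stack=[T / F] ptr=5 lookahead=+ remaining=[+ num - ( num ) $]
Step 11: reduce T->T / F. Stack=[T] ptr=5 lookahead=+ remaining=[+ num - ( num ) $]
Step 12: reduce E->T. Stack=[E] ptr=5 lookahead=+ remaining=[+ num - ( num ) $]
Step 13: shift +. Stack=[E +] ptr=6 lookahead=num remaining=[num - ( num ) $]
Step 14: shift num. Stack=[E + num] ptr=7 lookahead=- remaining=[- ( num ) $]
Step 15: reduce F->num. Stack=[E + F] ptr=7 lookahead=- remaining=[- ( num ) $]
Step 16: reduce T->F. Stack=[E + T] ptr=7 lookahead=- remaining=[- ( num ) $]
Step 17: reduce E->E + T. Stack=[E] ptr=7 lookahead=- remaining=[- ( num ) $]
Step 18: shift -. Stack=[E -] ptr=8 lookahead=( remaining=[( num ) $]
Step 19: shift (. Stack=[E - (] ptr=9 lookahead=num remaining=[num ) $]
Step 20: shift num. Stack=[E - ( num] ptr=10 lookahead=) remaining=[) $]
Step 21: reduce F->num. Stack=[E - ( F] ptr=10 lookahead=) remaining=[) $]
Step 22: reduce T->F. Stack=[E - ( T] ptr=10 lookahead=) remaining=[) $]
Step 23: reduce E->T. Stack=[E - ( E] ptr=10 lookahead=) remaining=[) $]
Step 24: shift ). Stack=[E - ( E )] ptr=11 lookahead=$ remaining=[$]
Step 25: reduce F->( E ). Stack=[E - F] ptr=11 lookahead=$ remaining=[$]
Step 26: reduce T->F. Stack=[E - T] ptr=11 lookahead=$ remaining=[$]
Step 27: reduce E->E - T. Stack=[E] ptr=11 lookahead=$ remaining=[$]
Step 28: accept. Stack=[E] ptr=11 lookahead=$ remaining=[$]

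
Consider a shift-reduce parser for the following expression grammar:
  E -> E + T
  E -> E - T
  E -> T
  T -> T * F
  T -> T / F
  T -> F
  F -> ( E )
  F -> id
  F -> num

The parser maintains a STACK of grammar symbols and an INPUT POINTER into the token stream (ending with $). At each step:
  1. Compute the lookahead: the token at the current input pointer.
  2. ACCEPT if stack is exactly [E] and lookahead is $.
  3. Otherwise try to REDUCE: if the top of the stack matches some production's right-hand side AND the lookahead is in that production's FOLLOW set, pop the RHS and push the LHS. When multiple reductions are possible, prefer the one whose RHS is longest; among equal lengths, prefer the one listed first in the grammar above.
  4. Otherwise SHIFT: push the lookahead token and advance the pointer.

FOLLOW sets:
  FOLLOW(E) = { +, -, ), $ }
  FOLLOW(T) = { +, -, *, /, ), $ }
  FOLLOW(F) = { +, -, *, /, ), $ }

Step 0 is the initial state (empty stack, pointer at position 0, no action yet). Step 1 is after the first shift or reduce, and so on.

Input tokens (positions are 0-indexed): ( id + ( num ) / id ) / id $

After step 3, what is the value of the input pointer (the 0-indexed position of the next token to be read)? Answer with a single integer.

Step 1: shift (. Stack=[(] ptr=1 lookahead=id remaining=[id + ( num ) / id ) / id $]
Step 2: shift id. Stack=[( id] ptr=2 lookahead=+ remaining=[+ ( num ) / id ) / id $]
Step 3: reduce F->id. Stack=[( F] ptr=2 lookahead=+ remaining=[+ ( num ) / id ) / id $]

Answer: 2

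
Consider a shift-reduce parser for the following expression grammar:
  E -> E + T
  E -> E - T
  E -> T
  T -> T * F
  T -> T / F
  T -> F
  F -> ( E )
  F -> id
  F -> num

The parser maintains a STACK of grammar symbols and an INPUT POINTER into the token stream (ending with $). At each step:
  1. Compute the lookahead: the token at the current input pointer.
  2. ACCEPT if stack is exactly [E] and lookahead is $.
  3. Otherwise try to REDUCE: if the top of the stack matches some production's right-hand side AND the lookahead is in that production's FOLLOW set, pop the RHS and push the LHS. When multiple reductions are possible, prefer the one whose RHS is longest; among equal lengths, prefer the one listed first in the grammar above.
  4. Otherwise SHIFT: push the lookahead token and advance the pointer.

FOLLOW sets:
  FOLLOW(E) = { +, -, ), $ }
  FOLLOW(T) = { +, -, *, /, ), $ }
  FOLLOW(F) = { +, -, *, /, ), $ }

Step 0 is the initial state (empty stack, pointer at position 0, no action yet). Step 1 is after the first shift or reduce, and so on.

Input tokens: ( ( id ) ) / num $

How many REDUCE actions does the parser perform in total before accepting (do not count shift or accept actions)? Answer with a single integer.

Answer: 11

Derivation:
Step 1: shift (. Stack=[(] ptr=1 lookahead=( remaining=[( id ) ) / num $]
Step 2: shift (. Stack=[( (] ptr=2 lookahead=id remaining=[id ) ) / num $]
Step 3: shift id. Stack=[( ( id] ptr=3 lookahead=) remaining=[) ) / num $]
Step 4: reduce F->id. Stack=[( ( F] ptr=3 lookahead=) remaining=[) ) / num $]
Step 5: reduce T->F. Stack=[( ( T] ptr=3 lookahead=) remaining=[) ) / num $]
Step 6: reduce E->T. Stack=[( ( E] ptr=3 lookahead=) remaining=[) ) / num $]
Step 7: shift ). Stack=[( ( E )] ptr=4 lookahead=) remaining=[) / num $]
Step 8: reduce F->( E ). Stack=[( F] ptr=4 lookahead=) remaining=[) / num $]
Step 9: reduce T->F. Stack=[( T] ptr=4 lookahead=) remaining=[) / num $]
Step 10: reduce E->T. Stack=[( E] ptr=4 lookahead=) remaining=[) / num $]
Step 11: shift ). Stack=[( E )] ptr=5 lookahead=/ remaining=[/ num $]
Step 12: reduce F->( E ). Stack=[F] ptr=5 lookahead=/ remaining=[/ num $]
Step 13: reduce T->F. Stack=[T] ptr=5 lookahead=/ remaining=[/ num $]
Step 14: shift /. Stack=[T /] ptr=6 lookahead=num remaining=[num $]
Step 15: shift num. Stack=[T / num] ptr=7 lookahead=$ remaining=[$]
Step 16: reduce F->num. Stack=[T / F] ptr=7 lookahead=$ remaining=[$]
Step 17: reduce T->T / F. Stack=[T] ptr=7 lookahead=$ remaining=[$]
Step 18: reduce E->T. Stack=[E] ptr=7 lookahead=$ remaining=[$]
Step 19: accept. Stack=[E] ptr=7 lookahead=$ remaining=[$]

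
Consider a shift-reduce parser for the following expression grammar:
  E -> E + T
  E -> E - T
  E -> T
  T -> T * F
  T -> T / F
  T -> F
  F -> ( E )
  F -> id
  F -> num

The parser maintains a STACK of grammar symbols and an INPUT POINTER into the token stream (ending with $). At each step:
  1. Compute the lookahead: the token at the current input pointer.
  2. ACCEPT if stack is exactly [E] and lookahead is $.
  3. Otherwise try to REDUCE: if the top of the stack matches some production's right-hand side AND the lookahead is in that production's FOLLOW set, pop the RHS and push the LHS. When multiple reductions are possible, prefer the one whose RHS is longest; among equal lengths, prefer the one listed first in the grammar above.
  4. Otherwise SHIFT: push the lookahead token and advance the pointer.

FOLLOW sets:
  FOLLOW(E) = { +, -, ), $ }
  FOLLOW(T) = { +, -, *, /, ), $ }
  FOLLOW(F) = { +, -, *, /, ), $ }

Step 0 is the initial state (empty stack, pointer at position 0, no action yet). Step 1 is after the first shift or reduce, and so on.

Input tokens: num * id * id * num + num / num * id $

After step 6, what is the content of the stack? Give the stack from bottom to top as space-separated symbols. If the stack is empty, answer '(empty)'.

Answer: T * F

Derivation:
Step 1: shift num. Stack=[num] ptr=1 lookahead=* remaining=[* id * id * num + num / num * id $]
Step 2: reduce F->num. Stack=[F] ptr=1 lookahead=* remaining=[* id * id * num + num / num * id $]
Step 3: reduce T->F. Stack=[T] ptr=1 lookahead=* remaining=[* id * id * num + num / num * id $]
Step 4: shift *. Stack=[T *] ptr=2 lookahead=id remaining=[id * id * num + num / num * id $]
Step 5: shift id. Stack=[T * id] ptr=3 lookahead=* remaining=[* id * num + num / num * id $]
Step 6: reduce F->id. Stack=[T * F] ptr=3 lookahead=* remaining=[* id * num + num / num * id $]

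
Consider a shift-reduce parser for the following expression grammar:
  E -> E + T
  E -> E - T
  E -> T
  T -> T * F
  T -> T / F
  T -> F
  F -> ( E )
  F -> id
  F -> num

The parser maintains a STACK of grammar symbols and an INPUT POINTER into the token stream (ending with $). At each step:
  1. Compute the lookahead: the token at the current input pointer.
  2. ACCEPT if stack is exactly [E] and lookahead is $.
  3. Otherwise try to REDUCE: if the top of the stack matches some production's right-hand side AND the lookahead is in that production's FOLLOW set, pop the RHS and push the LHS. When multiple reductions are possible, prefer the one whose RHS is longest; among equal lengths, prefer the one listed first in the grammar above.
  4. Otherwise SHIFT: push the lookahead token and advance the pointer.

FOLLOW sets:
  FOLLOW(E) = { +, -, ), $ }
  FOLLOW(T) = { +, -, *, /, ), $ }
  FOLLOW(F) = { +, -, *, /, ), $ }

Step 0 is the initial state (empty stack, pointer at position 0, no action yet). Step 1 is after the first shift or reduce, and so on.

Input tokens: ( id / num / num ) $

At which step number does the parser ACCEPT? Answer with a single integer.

Step 1: shift (. Stack=[(] ptr=1 lookahead=id remaining=[id / num / num ) $]
Step 2: shift id. Stack=[( id] ptr=2 lookahead=/ remaining=[/ num / num ) $]
Step 3: reduce F->id. Stack=[( F] ptr=2 lookahead=/ remaining=[/ num / num ) $]
Step 4: reduce T->F. Stack=[( T] ptr=2 lookahead=/ remaining=[/ num / num ) $]
Step 5: shift /. Stack=[( T /] ptr=3 lookahead=num remaining=[num / num ) $]
Step 6: shift num. Stack=[( T / num] ptr=4 lookahead=/ remaining=[/ num ) $]
Step 7: reduce F->num. Stack=[( T / F] ptr=4 lookahead=/ remaining=[/ num ) $]
Step 8: reduce T->T / F. Stack=[( T] ptr=4 lookahead=/ remaining=[/ num ) $]
Step 9: shift /. Stack=[( T /] ptr=5 lookahead=num remaining=[num ) $]
Step 10: shift num. Stack=[( T / num] ptr=6 lookahead=) remaining=[) $]
Step 11: reduce F->num. Stack=[( T / F] ptr=6 lookahead=) remaining=[) $]
Step 12: reduce T->T / F. Stack=[( T] ptr=6 lookahead=) remaining=[) $]
Step 13: reduce E->T. Stack=[( E] ptr=6 lookahead=) remaining=[) $]
Step 14: shift ). Stack=[( E )] ptr=7 lookahead=$ remaining=[$]
Step 15: reduce F->( E ). Stack=[F] ptr=7 lookahead=$ remaining=[$]
Step 16: reduce T->F. Stack=[T] ptr=7 lookahead=$ remaining=[$]
Step 17: reduce E->T. Stack=[E] ptr=7 lookahead=$ remaining=[$]
Step 18: accept. Stack=[E] ptr=7 lookahead=$ remaining=[$]

Answer: 18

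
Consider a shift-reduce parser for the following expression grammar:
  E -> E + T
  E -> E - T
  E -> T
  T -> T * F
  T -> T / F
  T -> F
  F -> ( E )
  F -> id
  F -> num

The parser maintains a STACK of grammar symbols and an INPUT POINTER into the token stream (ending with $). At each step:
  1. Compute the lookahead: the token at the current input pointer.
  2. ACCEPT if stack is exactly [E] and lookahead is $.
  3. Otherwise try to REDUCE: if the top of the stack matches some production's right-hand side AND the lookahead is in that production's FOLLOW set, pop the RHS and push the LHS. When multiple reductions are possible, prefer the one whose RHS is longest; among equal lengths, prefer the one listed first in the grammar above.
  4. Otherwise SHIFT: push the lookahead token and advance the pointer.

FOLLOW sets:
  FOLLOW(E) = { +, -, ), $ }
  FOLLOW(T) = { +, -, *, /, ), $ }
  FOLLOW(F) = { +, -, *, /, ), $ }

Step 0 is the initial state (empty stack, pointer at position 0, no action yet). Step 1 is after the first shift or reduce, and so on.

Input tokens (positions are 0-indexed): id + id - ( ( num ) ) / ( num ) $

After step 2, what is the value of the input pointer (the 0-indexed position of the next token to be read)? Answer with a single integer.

Answer: 1

Derivation:
Step 1: shift id. Stack=[id] ptr=1 lookahead=+ remaining=[+ id - ( ( num ) ) / ( num ) $]
Step 2: reduce F->id. Stack=[F] ptr=1 lookahead=+ remaining=[+ id - ( ( num ) ) / ( num ) $]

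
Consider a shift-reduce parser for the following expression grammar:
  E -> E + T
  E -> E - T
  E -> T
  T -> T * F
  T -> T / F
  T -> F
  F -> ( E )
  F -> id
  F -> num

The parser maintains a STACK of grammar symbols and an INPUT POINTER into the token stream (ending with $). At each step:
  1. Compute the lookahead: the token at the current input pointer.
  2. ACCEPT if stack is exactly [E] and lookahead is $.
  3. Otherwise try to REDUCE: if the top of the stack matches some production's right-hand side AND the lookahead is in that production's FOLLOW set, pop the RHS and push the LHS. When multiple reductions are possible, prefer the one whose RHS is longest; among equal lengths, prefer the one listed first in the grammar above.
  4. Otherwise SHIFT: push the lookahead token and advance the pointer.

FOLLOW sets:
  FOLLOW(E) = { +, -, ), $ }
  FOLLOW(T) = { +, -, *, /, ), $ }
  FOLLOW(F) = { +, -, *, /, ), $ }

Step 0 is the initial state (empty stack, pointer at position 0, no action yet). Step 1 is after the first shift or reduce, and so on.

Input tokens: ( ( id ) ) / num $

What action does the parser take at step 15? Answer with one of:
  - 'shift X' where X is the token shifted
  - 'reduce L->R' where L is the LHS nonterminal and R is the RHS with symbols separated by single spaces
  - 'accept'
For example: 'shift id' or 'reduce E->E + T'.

Answer: shift num

Derivation:
Step 1: shift (. Stack=[(] ptr=1 lookahead=( remaining=[( id ) ) / num $]
Step 2: shift (. Stack=[( (] ptr=2 lookahead=id remaining=[id ) ) / num $]
Step 3: shift id. Stack=[( ( id] ptr=3 lookahead=) remaining=[) ) / num $]
Step 4: reduce F->id. Stack=[( ( F] ptr=3 lookahead=) remaining=[) ) / num $]
Step 5: reduce T->F. Stack=[( ( T] ptr=3 lookahead=) remaining=[) ) / num $]
Step 6: reduce E->T. Stack=[( ( E] ptr=3 lookahead=) remaining=[) ) / num $]
Step 7: shift ). Stack=[( ( E )] ptr=4 lookahead=) remaining=[) / num $]
Step 8: reduce F->( E ). Stack=[( F] ptr=4 lookahead=) remaining=[) / num $]
Step 9: reduce T->F. Stack=[( T] ptr=4 lookahead=) remaining=[) / num $]
Step 10: reduce E->T. Stack=[( E] ptr=4 lookahead=) remaining=[) / num $]
Step 11: shift ). Stack=[( E )] ptr=5 lookahead=/ remaining=[/ num $]
Step 12: reduce F->( E ). Stack=[F] ptr=5 lookahead=/ remaining=[/ num $]
Step 13: reduce T->F. Stack=[T] ptr=5 lookahead=/ remaining=[/ num $]
Step 14: shift /. Stack=[T /] ptr=6 lookahead=num remaining=[num $]
Step 15: shift num. Stack=[T / num] ptr=7 lookahead=$ remaining=[$]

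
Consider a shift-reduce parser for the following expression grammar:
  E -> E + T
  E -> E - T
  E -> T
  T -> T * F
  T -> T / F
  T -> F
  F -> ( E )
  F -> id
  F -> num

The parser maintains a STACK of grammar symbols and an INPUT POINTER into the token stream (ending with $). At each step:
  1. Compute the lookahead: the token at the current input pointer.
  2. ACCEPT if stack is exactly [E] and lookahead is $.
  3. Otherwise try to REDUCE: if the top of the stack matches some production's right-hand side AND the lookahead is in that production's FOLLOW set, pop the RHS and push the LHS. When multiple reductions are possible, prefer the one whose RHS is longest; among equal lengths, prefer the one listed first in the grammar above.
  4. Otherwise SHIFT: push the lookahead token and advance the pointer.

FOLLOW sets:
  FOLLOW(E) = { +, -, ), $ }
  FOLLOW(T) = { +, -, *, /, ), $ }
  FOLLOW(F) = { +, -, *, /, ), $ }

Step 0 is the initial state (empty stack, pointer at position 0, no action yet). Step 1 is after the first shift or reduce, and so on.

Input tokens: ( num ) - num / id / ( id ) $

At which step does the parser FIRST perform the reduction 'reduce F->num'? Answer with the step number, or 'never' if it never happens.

Step 1: shift (. Stack=[(] ptr=1 lookahead=num remaining=[num ) - num / id / ( id ) $]
Step 2: shift num. Stack=[( num] ptr=2 lookahead=) remaining=[) - num / id / ( id ) $]
Step 3: reduce F->num. Stack=[( F] ptr=2 lookahead=) remaining=[) - num / id / ( id ) $]

Answer: 3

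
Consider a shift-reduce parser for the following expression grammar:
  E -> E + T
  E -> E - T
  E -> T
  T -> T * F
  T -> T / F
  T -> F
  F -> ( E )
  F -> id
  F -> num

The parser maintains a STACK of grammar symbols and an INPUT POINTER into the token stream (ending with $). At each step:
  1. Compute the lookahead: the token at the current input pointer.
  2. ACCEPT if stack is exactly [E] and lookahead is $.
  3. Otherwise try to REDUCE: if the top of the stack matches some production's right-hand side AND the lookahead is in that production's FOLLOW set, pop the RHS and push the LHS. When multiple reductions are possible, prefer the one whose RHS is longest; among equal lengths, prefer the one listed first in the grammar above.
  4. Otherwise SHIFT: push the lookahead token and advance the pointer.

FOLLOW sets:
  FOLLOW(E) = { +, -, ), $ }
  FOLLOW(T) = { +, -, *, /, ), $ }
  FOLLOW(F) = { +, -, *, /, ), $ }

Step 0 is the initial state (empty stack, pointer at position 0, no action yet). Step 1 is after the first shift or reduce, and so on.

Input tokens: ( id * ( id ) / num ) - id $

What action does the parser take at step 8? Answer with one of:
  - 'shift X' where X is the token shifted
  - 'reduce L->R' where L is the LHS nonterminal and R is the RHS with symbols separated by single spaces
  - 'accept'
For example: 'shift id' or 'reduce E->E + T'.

Step 1: shift (. Stack=[(] ptr=1 lookahead=id remaining=[id * ( id ) / num ) - id $]
Step 2: shift id. Stack=[( id] ptr=2 lookahead=* remaining=[* ( id ) / num ) - id $]
Step 3: reduce F->id. Stack=[( F] ptr=2 lookahead=* remaining=[* ( id ) / num ) - id $]
Step 4: reduce T->F. Stack=[( T] ptr=2 lookahead=* remaining=[* ( id ) / num ) - id $]
Step 5: shift *. Stack=[( T *] ptr=3 lookahead=( remaining=[( id ) / num ) - id $]
Step 6: shift (. Stack=[( T * (] ptr=4 lookahead=id remaining=[id ) / num ) - id $]
Step 7: shift id. Stack=[( T * ( id] ptr=5 lookahead=) remaining=[) / num ) - id $]
Step 8: reduce F->id. Stack=[( T * ( F] ptr=5 lookahead=) remaining=[) / num ) - id $]

Answer: reduce F->id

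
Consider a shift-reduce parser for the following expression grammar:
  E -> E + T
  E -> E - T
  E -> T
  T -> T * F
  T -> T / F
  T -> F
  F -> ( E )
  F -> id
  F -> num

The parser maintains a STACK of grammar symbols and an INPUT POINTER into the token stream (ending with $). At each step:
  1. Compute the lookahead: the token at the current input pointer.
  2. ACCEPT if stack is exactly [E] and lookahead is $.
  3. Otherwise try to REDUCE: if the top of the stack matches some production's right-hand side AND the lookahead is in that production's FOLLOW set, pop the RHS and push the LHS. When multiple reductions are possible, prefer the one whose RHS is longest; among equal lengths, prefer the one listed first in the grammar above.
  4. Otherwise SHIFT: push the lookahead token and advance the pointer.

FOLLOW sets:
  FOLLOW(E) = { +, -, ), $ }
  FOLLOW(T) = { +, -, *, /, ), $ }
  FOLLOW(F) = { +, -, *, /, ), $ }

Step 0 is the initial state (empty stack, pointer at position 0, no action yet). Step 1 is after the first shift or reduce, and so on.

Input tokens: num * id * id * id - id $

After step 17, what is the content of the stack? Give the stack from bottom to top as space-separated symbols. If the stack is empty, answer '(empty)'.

Step 1: shift num. Stack=[num] ptr=1 lookahead=* remaining=[* id * id * id - id $]
Step 2: reduce F->num. Stack=[F] ptr=1 lookahead=* remaining=[* id * id * id - id $]
Step 3: reduce T->F. Stack=[T] ptr=1 lookahead=* remaining=[* id * id * id - id $]
Step 4: shift *. Stack=[T *] ptr=2 lookahead=id remaining=[id * id * id - id $]
Step 5: shift id. Stack=[T * id] ptr=3 lookahead=* remaining=[* id * id - id $]
Step 6: reduce F->id. Stack=[T * F] ptr=3 lookahead=* remaining=[* id * id - id $]
Step 7: reduce T->T * F. Stack=[T] ptr=3 lookahead=* remaining=[* id * id - id $]
Step 8: shift *. Stack=[T *] ptr=4 lookahead=id remaining=[id * id - id $]
Step 9: shift id. Stack=[T * id] ptr=5 lookahead=* remaining=[* id - id $]
Step 10: reduce F->id. Stack=[T * F] ptr=5 lookahead=* remaining=[* id - id $]
Step 11: reduce T->T * F. Stack=[T] ptr=5 lookahead=* remaining=[* id - id $]
Step 12: shift *. Stack=[T *] ptr=6 lookahead=id remaining=[id - id $]
Step 13: shift id. Stack=[T * id] ptr=7 lookahead=- remaining=[- id $]
Step 14: reduce F->id. Stack=[T * F] ptr=7 lookahead=- remaining=[- id $]
Step 15: reduce T->T * F. Stack=[T] ptr=7 lookahead=- remaining=[- id $]
Step 16: reduce E->T. Stack=[E] ptr=7 lookahead=- remaining=[- id $]
Step 17: shift -. Stack=[E -] ptr=8 lookahead=id remaining=[id $]

Answer: E -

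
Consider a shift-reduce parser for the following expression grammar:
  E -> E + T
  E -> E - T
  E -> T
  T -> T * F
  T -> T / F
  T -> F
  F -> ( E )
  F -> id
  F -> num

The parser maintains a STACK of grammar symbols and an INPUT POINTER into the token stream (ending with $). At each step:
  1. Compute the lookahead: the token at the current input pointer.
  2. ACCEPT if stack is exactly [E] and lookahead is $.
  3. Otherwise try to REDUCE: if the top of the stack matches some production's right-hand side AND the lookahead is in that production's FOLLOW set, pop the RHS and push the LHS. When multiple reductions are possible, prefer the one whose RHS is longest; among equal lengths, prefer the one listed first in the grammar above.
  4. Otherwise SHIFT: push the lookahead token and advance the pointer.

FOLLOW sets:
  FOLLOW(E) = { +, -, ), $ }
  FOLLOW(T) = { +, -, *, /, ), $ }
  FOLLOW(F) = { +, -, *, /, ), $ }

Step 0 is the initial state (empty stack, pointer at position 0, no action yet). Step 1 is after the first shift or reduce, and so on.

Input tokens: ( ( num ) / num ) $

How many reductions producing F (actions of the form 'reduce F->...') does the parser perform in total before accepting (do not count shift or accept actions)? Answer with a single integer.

Step 1: shift (. Stack=[(] ptr=1 lookahead=( remaining=[( num ) / num ) $]
Step 2: shift (. Stack=[( (] ptr=2 lookahead=num remaining=[num ) / num ) $]
Step 3: shift num. Stack=[( ( num] ptr=3 lookahead=) remaining=[) / num ) $]
Step 4: reduce F->num. Stack=[( ( F] ptr=3 lookahead=) remaining=[) / num ) $]
Step 5: reduce T->F. Stack=[( ( T] ptr=3 lookahead=) remaining=[) / num ) $]
Step 6: reduce E->T. Stack=[( ( E] ptr=3 lookahead=) remaining=[) / num ) $]
Step 7: shift ). Stack=[( ( E )] ptr=4 lookahead=/ remaining=[/ num ) $]
Step 8: reduce F->( E ). Stack=[( F] ptr=4 lookahead=/ remaining=[/ num ) $]
Step 9: reduce T->F. Stack=[( T] ptr=4 lookahead=/ remaining=[/ num ) $]
Step 10: shift /. Stack=[( T /] ptr=5 lookahead=num remaining=[num ) $]
Step 11: shift num. Stack=[( T / num] ptr=6 lookahead=) remaining=[) $]
Step 12: reduce F->num. Stack=[( T / F] ptr=6 lookahead=) remaining=[) $]
Step 13: reduce T->T / F. Stack=[( T] ptr=6 lookahead=) remaining=[) $]
Step 14: reduce E->T. Stack=[( E] ptr=6 lookahead=) remaining=[) $]
Step 15: shift ). Stack=[( E )] ptr=7 lookahead=$ remaining=[$]
Step 16: reduce F->( E ). Stack=[F] ptr=7 lookahead=$ remaining=[$]
Step 17: reduce T->F. Stack=[T] ptr=7 lookahead=$ remaining=[$]
Step 18: reduce E->T. Stack=[E] ptr=7 lookahead=$ remaining=[$]
Step 19: accept. Stack=[E] ptr=7 lookahead=$ remaining=[$]

Answer: 4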